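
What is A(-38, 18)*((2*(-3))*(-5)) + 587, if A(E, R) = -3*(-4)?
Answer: 947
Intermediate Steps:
A(E, R) = 12
A(-38, 18)*((2*(-3))*(-5)) + 587 = 12*((2*(-3))*(-5)) + 587 = 12*(-6*(-5)) + 587 = 12*30 + 587 = 360 + 587 = 947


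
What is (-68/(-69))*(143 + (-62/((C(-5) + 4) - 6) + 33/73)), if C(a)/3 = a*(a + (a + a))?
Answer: 52829880/374417 ≈ 141.10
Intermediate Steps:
C(a) = 9*a² (C(a) = 3*(a*(a + (a + a))) = 3*(a*(a + 2*a)) = 3*(a*(3*a)) = 3*(3*a²) = 9*a²)
(-68/(-69))*(143 + (-62/((C(-5) + 4) - 6) + 33/73)) = (-68/(-69))*(143 + (-62/((9*(-5)² + 4) - 6) + 33/73)) = (-68*(-1/69))*(143 + (-62/((9*25 + 4) - 6) + 33*(1/73))) = 68*(143 + (-62/((225 + 4) - 6) + 33/73))/69 = 68*(143 + (-62/(229 - 6) + 33/73))/69 = 68*(143 + (-62/223 + 33/73))/69 = 68*(143 + 2833/16279)/69 = (68/69)*(2330730/16279) = 52829880/374417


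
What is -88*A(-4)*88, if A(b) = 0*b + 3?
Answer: -23232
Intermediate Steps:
A(b) = 3 (A(b) = 0 + 3 = 3)
-88*A(-4)*88 = -88*3*88 = -264*88 = -23232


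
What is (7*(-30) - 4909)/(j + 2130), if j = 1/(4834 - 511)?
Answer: -22129437/9207991 ≈ -2.4033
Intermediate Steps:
j = 1/4323 ≈ 0.00023132
(7*(-30) - 4909)/(j + 2130) = (7*(-30) - 4909)/(1/4323 + 2130) = (-210 - 4909)/(9207991/4323) = -5119*4323/9207991 = -22129437/9207991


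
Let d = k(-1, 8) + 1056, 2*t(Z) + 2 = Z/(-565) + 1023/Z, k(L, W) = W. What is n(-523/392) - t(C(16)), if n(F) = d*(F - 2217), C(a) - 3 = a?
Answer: -177367259029/75145 ≈ -2.3603e+6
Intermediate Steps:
C(a) = 3 + a
t(Z) = -1 - Z/1130 + 1023/(2*Z) (t(Z) = -1 + (Z/(-565) + 1023/Z)/2 = -1 + (Z*(-1/565) + 1023/Z)/2 = -1 + (-Z/565 + 1023/Z)/2 = -1 + (1023/Z - Z/565)/2 = -1 + (-Z/1130 + 1023/(2*Z)) = -1 - Z/1130 + 1023/(2*Z))
d = 1064 (d = 8 + 1056 = 1064)
n(F) = -2358888 + 1064*F (n(F) = 1064*(F - 2217) = 1064*(-2217 + F) = -2358888 + 1064*F)
n(-523/392) - t(C(16)) = (-2358888 + 1064*(-523/392)) - (577995 - (3 + 16)*(1130 + (3 + 16)))/(1130*(3 + 16)) = (-2358888 + 1064*(-523*1/392)) - (577995 - 1*19*(1130 + 19))/(1130*19) = (-2358888 + 1064*(-523/392)) - (577995 - 1*19*1149)/(1130*19) = (-2358888 - 9937/7) - (577995 - 21831)/(1130*19) = -16522153/7 - 556164/(1130*19) = -16522153/7 - 1*278082/10735 = -16522153/7 - 278082/10735 = -177367259029/75145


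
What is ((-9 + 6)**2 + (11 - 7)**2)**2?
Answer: 625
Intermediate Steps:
((-9 + 6)**2 + (11 - 7)**2)**2 = ((-3)**2 + 4**2)**2 = (9 + 16)**2 = 25**2 = 625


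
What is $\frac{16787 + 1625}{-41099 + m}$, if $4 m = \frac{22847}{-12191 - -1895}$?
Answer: $- \frac{68934528}{153876733} \approx -0.44799$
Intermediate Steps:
$m = - \frac{2077}{3744}$ ($m = \frac{22847 \frac{1}{-12191 - -1895}}{4} = \frac{22847 \frac{1}{-12191 + 1895}}{4} = \frac{22847 \frac{1}{-10296}}{4} = \frac{22847 \left(- \frac{1}{10296}\right)}{4} = \frac{1}{4} \left(- \frac{2077}{936}\right) = - \frac{2077}{3744} \approx -0.55475$)
$\frac{16787 + 1625}{-41099 + m} = \frac{16787 + 1625}{-41099 - \frac{2077}{3744}} = \frac{18412}{- \frac{153876733}{3744}} = 18412 \left(- \frac{3744}{153876733}\right) = - \frac{68934528}{153876733}$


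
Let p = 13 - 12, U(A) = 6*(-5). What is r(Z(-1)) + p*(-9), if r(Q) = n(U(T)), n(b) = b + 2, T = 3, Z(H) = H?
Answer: -37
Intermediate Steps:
U(A) = -30
n(b) = 2 + b
r(Q) = -28 (r(Q) = 2 - 30 = -28)
p = 1
r(Z(-1)) + p*(-9) = -28 + 1*(-9) = -28 - 9 = -37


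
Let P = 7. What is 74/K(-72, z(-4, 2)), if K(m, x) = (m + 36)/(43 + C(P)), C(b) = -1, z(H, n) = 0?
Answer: -259/3 ≈ -86.333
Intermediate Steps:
K(m, x) = 6/7 + m/42 (K(m, x) = (m + 36)/(43 - 1) = (36 + m)/42 = (36 + m)*(1/42) = 6/7 + m/42)
74/K(-72, z(-4, 2)) = 74/(6/7 + (1/42)*(-72)) = 74/(6/7 - 12/7) = 74/(-6/7) = 74*(-7/6) = -259/3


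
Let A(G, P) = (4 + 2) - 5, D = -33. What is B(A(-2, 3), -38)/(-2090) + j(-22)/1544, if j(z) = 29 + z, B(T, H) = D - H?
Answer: 691/322696 ≈ 0.0021413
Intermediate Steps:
A(G, P) = 1 (A(G, P) = 6 - 5 = 1)
B(T, H) = -33 - H
B(A(-2, 3), -38)/(-2090) + j(-22)/1544 = (-33 - 1*(-38))/(-2090) + (29 - 22)/1544 = (-33 + 38)*(-1/2090) + 7*(1/1544) = 5*(-1/2090) + 7/1544 = -1/418 + 7/1544 = 691/322696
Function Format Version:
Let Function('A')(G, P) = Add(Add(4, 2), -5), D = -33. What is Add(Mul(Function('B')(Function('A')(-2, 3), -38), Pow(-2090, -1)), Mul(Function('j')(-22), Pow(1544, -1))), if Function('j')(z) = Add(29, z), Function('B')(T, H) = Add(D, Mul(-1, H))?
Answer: Rational(691, 322696) ≈ 0.0021413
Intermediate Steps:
Function('A')(G, P) = 1 (Function('A')(G, P) = Add(6, -5) = 1)
Function('B')(T, H) = Add(-33, Mul(-1, H))
Add(Mul(Function('B')(Function('A')(-2, 3), -38), Pow(-2090, -1)), Mul(Function('j')(-22), Pow(1544, -1))) = Add(Mul(Add(-33, Mul(-1, -38)), Pow(-2090, -1)), Mul(Add(29, -22), Pow(1544, -1))) = Add(Mul(Add(-33, 38), Rational(-1, 2090)), Mul(7, Rational(1, 1544))) = Add(Mul(5, Rational(-1, 2090)), Rational(7, 1544)) = Add(Rational(-1, 418), Rational(7, 1544)) = Rational(691, 322696)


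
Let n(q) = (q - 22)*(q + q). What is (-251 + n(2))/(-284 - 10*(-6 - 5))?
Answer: 331/174 ≈ 1.9023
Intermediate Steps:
n(q) = 2*q*(-22 + q) (n(q) = (-22 + q)*(2*q) = 2*q*(-22 + q))
(-251 + n(2))/(-284 - 10*(-6 - 5)) = (-251 + 2*2*(-22 + 2))/(-284 - 10*(-6 - 5)) = (-251 + 2*2*(-20))/(-284 - 10*(-11)) = (-251 - 80)/(-284 + 110) = -331/(-174) = -331*(-1/174) = 331/174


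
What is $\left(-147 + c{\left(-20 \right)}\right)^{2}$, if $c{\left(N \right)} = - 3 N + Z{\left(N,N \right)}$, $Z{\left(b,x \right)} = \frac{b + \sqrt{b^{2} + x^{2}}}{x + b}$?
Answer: $\frac{\left(173 + \sqrt{2}\right)^{2}}{4} \approx 7605.1$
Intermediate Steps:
$Z{\left(b,x \right)} = \frac{b + \sqrt{b^{2} + x^{2}}}{b + x}$
$c{\left(N \right)} = - 3 N + \frac{N + \sqrt{2} \sqrt{N^{2}}}{2 N}$ ($c{\left(N \right)} = - 3 N + \frac{N + \sqrt{N^{2} + N^{2}}}{N + N} = - 3 N + \frac{N + \sqrt{2 N^{2}}}{2 N} = - 3 N + \frac{1}{2 N} \left(N + \sqrt{2} \sqrt{N^{2}}\right) = - 3 N + \frac{N + \sqrt{2} \sqrt{N^{2}}}{2 N}$)
$\left(-147 + c{\left(-20 \right)}\right)^{2} = \left(-147 + \frac{-20 - 6 \left(-20\right)^{2} + \sqrt{2} \sqrt{\left(-20\right)^{2}}}{2 \left(-20\right)}\right)^{2} = \left(-147 + \frac{1}{2} \left(- \frac{1}{20}\right) \left(-20 - 2400 + \sqrt{2} \sqrt{400}\right)\right)^{2} = \left(-147 + \frac{1}{2} \left(- \frac{1}{20}\right) \left(-20 - 2400 + \sqrt{2} \cdot 20\right)\right)^{2} = \left(-147 + \frac{1}{2} \left(- \frac{1}{20}\right) \left(-20 - 2400 + 20 \sqrt{2}\right)\right)^{2} = \left(-147 + \frac{1}{2} \left(- \frac{1}{20}\right) \left(-2420 + 20 \sqrt{2}\right)\right)^{2} = \left(-147 + \left(\frac{121}{2} - \frac{\sqrt{2}}{2}\right)\right)^{2} = \left(- \frac{173}{2} - \frac{\sqrt{2}}{2}\right)^{2}$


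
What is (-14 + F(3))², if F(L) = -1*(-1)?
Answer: 169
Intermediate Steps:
F(L) = 1
(-14 + F(3))² = (-14 + 1)² = (-13)² = 169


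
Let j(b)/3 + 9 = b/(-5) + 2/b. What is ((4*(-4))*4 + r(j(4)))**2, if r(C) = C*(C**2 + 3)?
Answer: 478093049584921/1000000 ≈ 4.7809e+8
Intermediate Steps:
j(b) = -27 + 6/b - 3*b/5 (j(b) = -27 + 3*(b/(-5) + 2/b) = -27 + 3*(b*(-1/5) + 2/b) = -27 + 3*(-b/5 + 2/b) = -27 + 3*(2/b - b/5) = -27 + (6/b - 3*b/5) = -27 + 6/b - 3*b/5)
r(C) = C*(3 + C**2)
((4*(-4))*4 + r(j(4)))**2 = ((4*(-4))*4 + (-27 + 6/4 - 3/5*4)*(3 + (-27 + 6/4 - 3/5*4)**2))**2 = (-16*4 + (-27 + 6*(1/4) - 12/5)*(3 + (-27 + 6*(1/4) - 12/5)**2))**2 = (-64 + (-27 + 3/2 - 12/5)*(3 + (-27 + 3/2 - 12/5)**2))**2 = (-64 - 279*(3 + (-279/10)**2)/10)**2 = (-64 - 279*(3 + 77841/100)/10)**2 = (-64 - 279/10*78141/100)**2 = (-64 - 21801339/1000)**2 = (-21865339/1000)**2 = 478093049584921/1000000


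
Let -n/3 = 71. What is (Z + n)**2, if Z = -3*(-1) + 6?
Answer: 41616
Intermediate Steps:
Z = 9 (Z = 3 + 6 = 9)
n = -213 (n = -3*71 = -213)
(Z + n)**2 = (9 - 213)**2 = (-204)**2 = 41616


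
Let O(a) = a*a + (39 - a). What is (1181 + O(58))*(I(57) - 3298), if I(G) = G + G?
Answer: -14410784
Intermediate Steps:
I(G) = 2*G
O(a) = 39 + a**2 - a (O(a) = a**2 + (39 - a) = 39 + a**2 - a)
(1181 + O(58))*(I(57) - 3298) = (1181 + (39 + 58**2 - 1*58))*(2*57 - 3298) = (1181 + (39 + 3364 - 58))*(114 - 3298) = (1181 + 3345)*(-3184) = 4526*(-3184) = -14410784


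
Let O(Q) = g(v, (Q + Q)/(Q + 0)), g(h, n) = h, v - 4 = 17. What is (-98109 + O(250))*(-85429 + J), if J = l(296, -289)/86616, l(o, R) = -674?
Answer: 30241833899606/3609 ≈ 8.3796e+9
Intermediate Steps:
v = 21 (v = 4 + 17 = 21)
O(Q) = 21
J = -337/43308 (J = -674/86616 = -674*1/86616 = -337/43308 ≈ -0.0077815)
(-98109 + O(250))*(-85429 + J) = (-98109 + 21)*(-85429 - 337/43308) = -98088*(-3699759469/43308) = 30241833899606/3609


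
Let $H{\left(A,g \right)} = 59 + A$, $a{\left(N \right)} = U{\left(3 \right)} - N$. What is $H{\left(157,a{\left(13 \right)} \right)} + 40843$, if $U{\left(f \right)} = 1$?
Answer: $41059$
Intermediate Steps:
$a{\left(N \right)} = 1 - N$
$H{\left(157,a{\left(13 \right)} \right)} + 40843 = \left(59 + 157\right) + 40843 = 216 + 40843 = 41059$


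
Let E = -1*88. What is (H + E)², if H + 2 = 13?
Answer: 5929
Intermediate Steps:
E = -88
H = 11 (H = -2 + 13 = 11)
(H + E)² = (11 - 88)² = (-77)² = 5929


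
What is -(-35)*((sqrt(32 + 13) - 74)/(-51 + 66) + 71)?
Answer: 6937/3 + 7*sqrt(5) ≈ 2328.0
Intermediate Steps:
-(-35)*((sqrt(32 + 13) - 74)/(-51 + 66) + 71) = -(-35)*((sqrt(45) - 74)/15 + 71) = -(-35)*((3*sqrt(5) - 74)*(1/15) + 71) = -(-35)*((-74 + 3*sqrt(5))*(1/15) + 71) = -(-35)*((-74/15 + sqrt(5)/5) + 71) = -(-35)*(991/15 + sqrt(5)/5) = -(-6937/3 - 7*sqrt(5)) = 6937/3 + 7*sqrt(5)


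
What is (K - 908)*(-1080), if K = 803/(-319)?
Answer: 28517400/29 ≈ 9.8336e+5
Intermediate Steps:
K = -73/29 (K = 803*(-1/319) = -73/29 ≈ -2.5172)
(K - 908)*(-1080) = (-73/29 - 908)*(-1080) = -26405/29*(-1080) = 28517400/29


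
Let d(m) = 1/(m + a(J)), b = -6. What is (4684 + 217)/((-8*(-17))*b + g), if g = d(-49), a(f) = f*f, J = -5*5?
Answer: -217152/36155 ≈ -6.0061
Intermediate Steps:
J = -25
a(f) = f²
d(m) = 1/(625 + m) (d(m) = 1/(m + (-25)²) = 1/(m + 625) = 1/(625 + m))
g = 1/576 (g = 1/(625 - 49) = 1/576 ≈ 0.0017361)
(4684 + 217)/((-8*(-17))*b + g) = (4684 + 217)/(-8*(-17)*(-6) + 1/576) = 4901/(136*(-6) + 1/576) = 4901/(-816 + 1/576) = 4901/(-470015/576) = 4901*(-576/470015) = -217152/36155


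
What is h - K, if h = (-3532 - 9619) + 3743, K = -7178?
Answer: -2230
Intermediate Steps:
h = -9408 (h = -13151 + 3743 = -9408)
h - K = -9408 - 1*(-7178) = -9408 + 7178 = -2230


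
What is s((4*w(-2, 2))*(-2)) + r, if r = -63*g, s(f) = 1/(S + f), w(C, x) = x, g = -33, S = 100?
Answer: 174637/84 ≈ 2079.0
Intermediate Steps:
s(f) = 1/(100 + f)
r = 2079 (r = -63*(-33) = 2079)
s((4*w(-2, 2))*(-2)) + r = 1/(100 + (4*2)*(-2)) + 2079 = 1/(100 + 8*(-2)) + 2079 = 1/(100 - 16) + 2079 = 1/84 + 2079 = 174637/84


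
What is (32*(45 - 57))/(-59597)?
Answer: 384/59597 ≈ 0.0064433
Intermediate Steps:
(32*(45 - 57))/(-59597) = (32*(-12))*(-1/59597) = -384*(-1/59597) = 384/59597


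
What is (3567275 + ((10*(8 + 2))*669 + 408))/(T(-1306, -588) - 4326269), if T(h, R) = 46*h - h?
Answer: -3634583/4385039 ≈ -0.82886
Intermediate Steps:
T(h, R) = 45*h
(3567275 + ((10*(8 + 2))*669 + 408))/(T(-1306, -588) - 4326269) = (3567275 + ((10*(8 + 2))*669 + 408))/(45*(-1306) - 4326269) = (3567275 + ((10*10)*669 + 408))/(-58770 - 4326269) = (3567275 + (100*669 + 408))/(-4385039) = (3567275 + (66900 + 408))*(-1/4385039) = (3567275 + 67308)*(-1/4385039) = 3634583*(-1/4385039) = -3634583/4385039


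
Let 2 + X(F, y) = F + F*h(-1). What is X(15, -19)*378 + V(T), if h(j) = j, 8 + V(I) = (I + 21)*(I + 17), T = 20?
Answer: 753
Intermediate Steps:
V(I) = -8 + (17 + I)*(21 + I) (V(I) = -8 + (I + 21)*(I + 17) = -8 + (21 + I)*(17 + I) = -8 + (17 + I)*(21 + I))
X(F, y) = -2 (X(F, y) = -2 + (F + F*(-1)) = -2 + (F - F) = -2 + 0 = -2)
X(15, -19)*378 + V(T) = -2*378 + (349 + 20² + 38*20) = -756 + (349 + 400 + 760) = -756 + 1509 = 753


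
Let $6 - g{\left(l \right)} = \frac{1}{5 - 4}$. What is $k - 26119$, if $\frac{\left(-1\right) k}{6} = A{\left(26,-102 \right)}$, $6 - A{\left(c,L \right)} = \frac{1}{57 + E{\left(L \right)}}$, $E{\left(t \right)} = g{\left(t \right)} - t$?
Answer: $- \frac{2144707}{82} \approx -26155.0$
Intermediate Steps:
$g{\left(l \right)} = 5$ ($g{\left(l \right)} = 6 - \frac{1}{5 - 4} = 6 - 1^{-1} = 6 - 1 = 5$)
$E{\left(t \right)} = 5 - t$
$A{\left(c,L \right)} = 6 - \frac{1}{62 - L}$ ($A{\left(c,L \right)} = 6 - \frac{1}{57 - \left(-5 + L\right)} = 6 - \frac{1}{62 - L}$)
$k = - \frac{2949}{82}$ ($k = - 6 \frac{-371 + 6 \left(-102\right)}{-62 - 102} = - 6 \frac{-371 - 612}{-164} = - 6 \left(\left(- \frac{1}{164}\right) \left(-983\right)\right) = \left(-6\right) \frac{983}{164} = - \frac{2949}{82} \approx -35.963$)
$k - 26119 = - \frac{2949}{82} - 26119 = - \frac{2144707}{82}$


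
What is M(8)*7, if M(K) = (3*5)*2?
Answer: 210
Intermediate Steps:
M(K) = 30 (M(K) = 15*2 = 30)
M(8)*7 = 30*7 = 210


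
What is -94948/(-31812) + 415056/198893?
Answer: 8022063509/1581796029 ≈ 5.0715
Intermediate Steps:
-94948/(-31812) + 415056/198893 = -94948*(-1/31812) + 415056*(1/198893) = 23737/7953 + 415056/198893 = 8022063509/1581796029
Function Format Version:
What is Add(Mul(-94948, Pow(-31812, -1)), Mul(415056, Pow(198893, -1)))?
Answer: Rational(8022063509, 1581796029) ≈ 5.0715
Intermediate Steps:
Add(Mul(-94948, Pow(-31812, -1)), Mul(415056, Pow(198893, -1))) = Add(Mul(-94948, Rational(-1, 31812)), Mul(415056, Rational(1, 198893))) = Add(Rational(23737, 7953), Rational(415056, 198893)) = Rational(8022063509, 1581796029)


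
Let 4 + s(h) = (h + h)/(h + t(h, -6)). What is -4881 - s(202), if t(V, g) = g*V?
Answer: -24383/5 ≈ -4876.6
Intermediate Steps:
t(V, g) = V*g
s(h) = -22/5 (s(h) = -4 + (h + h)/(h + h*(-6)) = -4 + (2*h)/(h - 6*h) = -4 + (2*h)/((-5*h)) = -4 + (2*h)*(-1/(5*h)) = -4 - 2/5 = -22/5)
-4881 - s(202) = -4881 - 1*(-22/5) = -4881 + 22/5 = -24383/5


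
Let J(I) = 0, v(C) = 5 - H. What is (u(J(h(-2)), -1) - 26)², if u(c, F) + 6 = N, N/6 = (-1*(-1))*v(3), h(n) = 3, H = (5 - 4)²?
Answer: 64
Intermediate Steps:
H = 1 (H = 1² = 1)
v(C) = 4 (v(C) = 5 - 1*1 = 5 - 1 = 4)
N = 24 (N = 6*(-1*(-1)*4) = 6*(1*4) = 6*4 = 24)
u(c, F) = 18 (u(c, F) = -6 + 24 = 18)
(u(J(h(-2)), -1) - 26)² = (18 - 26)² = (-8)² = 64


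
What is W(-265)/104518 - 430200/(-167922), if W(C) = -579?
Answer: 2492578709/975048422 ≈ 2.5564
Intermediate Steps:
W(-265)/104518 - 430200/(-167922) = -579/104518 - 430200/(-167922) = -579*1/104518 - 430200*(-1/167922) = -579/104518 + 23900/9329 = 2492578709/975048422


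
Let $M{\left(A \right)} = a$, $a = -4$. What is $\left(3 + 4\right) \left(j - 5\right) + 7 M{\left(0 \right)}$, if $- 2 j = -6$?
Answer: $-42$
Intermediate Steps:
$j = 3$ ($j = \left(- \frac{1}{2}\right) \left(-6\right) = 3$)
$M{\left(A \right)} = -4$
$\left(3 + 4\right) \left(j - 5\right) + 7 M{\left(0 \right)} = \left(3 + 4\right) \left(3 - 5\right) + 7 \left(-4\right) = 7 \left(-2\right) - 28 = -14 - 28 = -42$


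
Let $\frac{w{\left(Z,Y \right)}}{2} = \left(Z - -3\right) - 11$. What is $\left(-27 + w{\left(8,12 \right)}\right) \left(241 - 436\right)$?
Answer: $5265$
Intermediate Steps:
$w{\left(Z,Y \right)} = -16 + 2 Z$ ($w{\left(Z,Y \right)} = 2 \left(\left(Z - -3\right) - 11\right) = 2 \left(\left(Z + 3\right) - 11\right) = 2 \left(\left(3 + Z\right) - 11\right) = 2 \left(-8 + Z\right) = -16 + 2 Z$)
$\left(-27 + w{\left(8,12 \right)}\right) \left(241 - 436\right) = \left(-27 + \left(-16 + 2 \cdot 8\right)\right) \left(241 - 436\right) = \left(-27 + \left(-16 + 16\right)\right) \left(-195\right) = \left(-27 + 0\right) \left(-195\right) = \left(-27\right) \left(-195\right) = 5265$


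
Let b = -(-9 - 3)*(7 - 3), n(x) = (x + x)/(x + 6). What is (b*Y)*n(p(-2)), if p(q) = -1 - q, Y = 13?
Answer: 1248/7 ≈ 178.29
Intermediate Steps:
n(x) = 2*x/(6 + x) (n(x) = (2*x)/(6 + x) = 2*x/(6 + x))
b = 48 (b = -(-12)*4 = -1*(-48) = 48)
(b*Y)*n(p(-2)) = (48*13)*(2*(-1 - 1*(-2))/(6 + (-1 - 1*(-2)))) = 624*(2*(-1 + 2)/(6 + (-1 + 2))) = 624*(2*1/(6 + 1)) = 624*(2*1/7) = 624*(2*1*(⅐)) = 624*(2/7) = 1248/7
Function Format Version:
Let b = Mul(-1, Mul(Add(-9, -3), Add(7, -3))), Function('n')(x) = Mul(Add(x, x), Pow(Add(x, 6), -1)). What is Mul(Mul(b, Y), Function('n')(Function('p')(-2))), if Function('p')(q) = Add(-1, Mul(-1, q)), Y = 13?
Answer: Rational(1248, 7) ≈ 178.29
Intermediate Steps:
Function('n')(x) = Mul(2, x, Pow(Add(6, x), -1)) (Function('n')(x) = Mul(Mul(2, x), Pow(Add(6, x), -1)) = Mul(2, x, Pow(Add(6, x), -1)))
b = 48 (b = Mul(-1, Mul(-12, 4)) = Mul(-1, -48) = 48)
Mul(Mul(b, Y), Function('n')(Function('p')(-2))) = Mul(Mul(48, 13), Mul(2, Add(-1, Mul(-1, -2)), Pow(Add(6, Add(-1, Mul(-1, -2))), -1))) = Mul(624, Mul(2, Add(-1, 2), Pow(Add(6, Add(-1, 2)), -1))) = Mul(624, Mul(2, 1, Pow(Add(6, 1), -1))) = Mul(624, Mul(2, 1, Pow(7, -1))) = Mul(624, Mul(2, 1, Rational(1, 7))) = Mul(624, Rational(2, 7)) = Rational(1248, 7)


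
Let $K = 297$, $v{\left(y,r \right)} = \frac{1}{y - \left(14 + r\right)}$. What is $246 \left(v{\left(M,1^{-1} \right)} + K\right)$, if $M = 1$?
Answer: $\frac{511311}{7} \approx 73044.0$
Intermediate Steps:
$v{\left(y,r \right)} = \frac{1}{-14 + y - r}$
$246 \left(v{\left(M,1^{-1} \right)} + K\right) = 246 \left(\frac{1}{-14 + 1 - 1^{-1}} + 297\right) = 246 \left(\frac{1}{-14 + 1 - 1} + 297\right) = 246 \left(\frac{1}{-14} + 297\right) = 246 \left(- \frac{1}{14} + 297\right) = 246 \cdot \frac{4157}{14} = \frac{511311}{7}$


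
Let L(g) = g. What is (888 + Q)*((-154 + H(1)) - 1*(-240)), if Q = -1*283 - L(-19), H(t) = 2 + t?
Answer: 55536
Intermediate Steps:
Q = -264 (Q = -1*283 - 1*(-19) = -283 + 19 = -264)
(888 + Q)*((-154 + H(1)) - 1*(-240)) = (888 - 264)*((-154 + (2 + 1)) - 1*(-240)) = 624*((-154 + 3) + 240) = 624*(-151 + 240) = 624*89 = 55536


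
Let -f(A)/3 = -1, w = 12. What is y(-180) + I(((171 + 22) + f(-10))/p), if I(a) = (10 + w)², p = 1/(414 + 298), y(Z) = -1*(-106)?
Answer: 590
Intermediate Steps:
f(A) = 3 (f(A) = -3*(-1) = 3)
y(Z) = 106
p = 1/712 ≈ 0.0014045
I(a) = 484 (I(a) = (10 + 12)² = 22² = 484)
y(-180) + I(((171 + 22) + f(-10))/p) = 106 + 484 = 590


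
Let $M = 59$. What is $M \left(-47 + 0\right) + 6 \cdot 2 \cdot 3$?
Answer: $-2737$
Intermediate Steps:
$M \left(-47 + 0\right) + 6 \cdot 2 \cdot 3 = 59 \left(-47 + 0\right) + 6 \cdot 2 \cdot 3 = 59 \left(-47\right) + 12 \cdot 3 = -2773 + 36 = -2737$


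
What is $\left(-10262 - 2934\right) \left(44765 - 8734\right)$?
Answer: $-475465076$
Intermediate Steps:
$\left(-10262 - 2934\right) \left(44765 - 8734\right) = \left(-13196\right) 36031 = -475465076$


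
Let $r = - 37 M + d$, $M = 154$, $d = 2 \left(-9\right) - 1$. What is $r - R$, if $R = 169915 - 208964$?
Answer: $33332$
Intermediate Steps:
$d = -19$ ($d = -18 - 1 = -19$)
$R = -39049$
$r = -5717$ ($r = \left(-37\right) 154 - 19 = -5698 - 19 = -5717$)
$r - R = -5717 - -39049 = -5717 + 39049 = 33332$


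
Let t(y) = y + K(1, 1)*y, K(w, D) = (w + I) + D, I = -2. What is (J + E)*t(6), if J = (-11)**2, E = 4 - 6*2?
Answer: 678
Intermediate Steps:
E = -8 (E = 4 - 12 = -8)
J = 121
K(w, D) = -2 + D + w (K(w, D) = (w - 2) + D = (-2 + w) + D = -2 + D + w)
t(y) = y (t(y) = y + (-2 + 1 + 1)*y = y + 0*y = y + 0 = y)
(J + E)*t(6) = (121 - 8)*6 = 113*6 = 678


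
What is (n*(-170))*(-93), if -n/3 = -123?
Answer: 5833890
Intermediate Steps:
n = 369 (n = -3*(-123) = 369)
(n*(-170))*(-93) = (369*(-170))*(-93) = -62730*(-93) = 5833890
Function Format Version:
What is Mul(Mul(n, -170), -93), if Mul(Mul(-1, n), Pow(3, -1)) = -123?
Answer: 5833890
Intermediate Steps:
n = 369 (n = Mul(-3, -123) = 369)
Mul(Mul(n, -170), -93) = Mul(Mul(369, -170), -93) = Mul(-62730, -93) = 5833890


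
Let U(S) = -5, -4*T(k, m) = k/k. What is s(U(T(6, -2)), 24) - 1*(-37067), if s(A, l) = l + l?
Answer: 37115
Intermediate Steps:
T(k, m) = -¼ (T(k, m) = -k/(4*k) = -¼*1 = -¼)
s(A, l) = 2*l
s(U(T(6, -2)), 24) - 1*(-37067) = 2*24 - 1*(-37067) = 48 + 37067 = 37115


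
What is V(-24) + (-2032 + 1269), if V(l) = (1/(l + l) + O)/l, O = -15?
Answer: -878255/1152 ≈ -762.37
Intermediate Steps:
V(l) = (-15 + 1/(2*l))/l (V(l) = (1/(l + l) - 15)/l = (1/(2*l) - 15)/l = (-15 + 1/(2*l))/l)
V(-24) + (-2032 + 1269) = (1/2)*(1 - 30*(-24))/(-24)**2 + (-2032 + 1269) = (1/2)*(1/576)*(1 + 720) - 763 = (1/2)*(1/576)*721 - 763 = 721/1152 - 763 = -878255/1152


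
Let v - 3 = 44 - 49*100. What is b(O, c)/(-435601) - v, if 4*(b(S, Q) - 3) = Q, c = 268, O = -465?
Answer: 2113971583/435601 ≈ 4853.0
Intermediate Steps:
v = -4853 (v = 3 + (44 - 49*100) = 3 + (44 - 4900) = 3 - 4856 = -4853)
b(S, Q) = 3 + Q/4
b(O, c)/(-435601) - v = (3 + (¼)*268)/(-435601) - 1*(-4853) = (3 + 67)*(-1/435601) + 4853 = 70*(-1/435601) + 4853 = -70/435601 + 4853 = 2113971583/435601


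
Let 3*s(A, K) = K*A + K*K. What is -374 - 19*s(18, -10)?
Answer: 398/3 ≈ 132.67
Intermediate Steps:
s(A, K) = K**2/3 + A*K/3 (s(A, K) = (K*A + K*K)/3 = (A*K + K**2)/3 = (K**2 + A*K)/3 = K**2/3 + A*K/3)
-374 - 19*s(18, -10) = -374 - 19*(-10)*(18 - 10)/3 = -374 - 19*(-10)*8/3 = -374 - 19*(-80/3) = -374 + 1520/3 = 398/3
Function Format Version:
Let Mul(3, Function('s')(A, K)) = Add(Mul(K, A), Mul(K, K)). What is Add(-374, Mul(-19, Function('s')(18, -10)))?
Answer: Rational(398, 3) ≈ 132.67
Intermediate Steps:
Function('s')(A, K) = Add(Mul(Rational(1, 3), Pow(K, 2)), Mul(Rational(1, 3), A, K)) (Function('s')(A, K) = Mul(Rational(1, 3), Add(Mul(K, A), Mul(K, K))) = Mul(Rational(1, 3), Add(Mul(A, K), Pow(K, 2))) = Mul(Rational(1, 3), Add(Pow(K, 2), Mul(A, K))) = Add(Mul(Rational(1, 3), Pow(K, 2)), Mul(Rational(1, 3), A, K)))
Add(-374, Mul(-19, Function('s')(18, -10))) = Add(-374, Mul(-19, Mul(Rational(1, 3), -10, Add(18, -10)))) = Add(-374, Mul(-19, Mul(Rational(1, 3), -10, 8))) = Add(-374, Mul(-19, Rational(-80, 3))) = Add(-374, Rational(1520, 3)) = Rational(398, 3)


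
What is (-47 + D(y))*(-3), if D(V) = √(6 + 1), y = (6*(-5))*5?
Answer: 141 - 3*√7 ≈ 133.06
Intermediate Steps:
y = -150 (y = -30*5 = -150)
D(V) = √7
(-47 + D(y))*(-3) = (-47 + √7)*(-3) = 141 - 3*√7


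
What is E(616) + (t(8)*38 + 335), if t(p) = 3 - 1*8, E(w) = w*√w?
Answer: 145 + 1232*√154 ≈ 15434.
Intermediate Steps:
E(w) = w^(3/2)
t(p) = -5 (t(p) = 3 - 8 = -5)
E(616) + (t(8)*38 + 335) = 616^(3/2) + (-5*38 + 335) = 1232*√154 + (-190 + 335) = 1232*√154 + 145 = 145 + 1232*√154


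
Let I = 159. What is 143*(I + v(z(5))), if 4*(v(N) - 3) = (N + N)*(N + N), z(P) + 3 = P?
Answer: 23738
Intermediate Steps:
z(P) = -3 + P
v(N) = 3 + N**2 (v(N) = 3 + ((N + N)*(N + N))/4 = 3 + ((2*N)*(2*N))/4 = 3 + (4*N**2)/4 = 3 + N**2)
143*(I + v(z(5))) = 143*(159 + (3 + (-3 + 5)**2)) = 143*(159 + (3 + 2**2)) = 143*(159 + (3 + 4)) = 143*(159 + 7) = 143*166 = 23738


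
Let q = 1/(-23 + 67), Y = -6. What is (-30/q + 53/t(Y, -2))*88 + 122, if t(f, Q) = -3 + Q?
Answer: -584854/5 ≈ -1.1697e+5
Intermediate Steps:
q = 1/44 ≈ 0.022727
(-30/q + 53/t(Y, -2))*88 + 122 = (-30/1/44 + 53/(-3 - 2))*88 + 122 = (-30*44 + 53/(-5))*88 + 122 = (-1320 + 53*(-⅕))*88 + 122 = (-1320 - 53/5)*88 + 122 = -6653/5*88 + 122 = -585464/5 + 122 = -584854/5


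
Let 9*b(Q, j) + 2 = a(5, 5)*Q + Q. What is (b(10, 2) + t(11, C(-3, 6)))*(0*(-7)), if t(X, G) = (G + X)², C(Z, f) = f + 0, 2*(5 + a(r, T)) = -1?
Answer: 0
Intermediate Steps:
a(r, T) = -11/2 (a(r, T) = -5 + (½)*(-1) = -5 - ½ = -11/2)
C(Z, f) = f
b(Q, j) = -2/9 - Q/2 (b(Q, j) = -2/9 + (-11*Q/2 + Q)/9 = -2/9 + (-9*Q/2)/9 = -2/9 - Q/2)
(b(10, 2) + t(11, C(-3, 6)))*(0*(-7)) = ((-2/9 - ½*10) + (6 + 11)²)*(0*(-7)) = ((-2/9 - 5) + 17²)*0 = (-47/9 + 289)*0 = (2554/9)*0 = 0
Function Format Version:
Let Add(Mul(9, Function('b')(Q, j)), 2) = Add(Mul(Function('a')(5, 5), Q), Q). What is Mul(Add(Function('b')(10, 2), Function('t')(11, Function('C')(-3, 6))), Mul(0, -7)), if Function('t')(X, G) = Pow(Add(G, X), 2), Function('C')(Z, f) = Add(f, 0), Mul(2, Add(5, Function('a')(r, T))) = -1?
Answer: 0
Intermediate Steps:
Function('a')(r, T) = Rational(-11, 2) (Function('a')(r, T) = Add(-5, Mul(Rational(1, 2), -1)) = Add(-5, Rational(-1, 2)) = Rational(-11, 2))
Function('C')(Z, f) = f
Function('b')(Q, j) = Add(Rational(-2, 9), Mul(Rational(-1, 2), Q)) (Function('b')(Q, j) = Add(Rational(-2, 9), Mul(Rational(1, 9), Add(Mul(Rational(-11, 2), Q), Q))) = Add(Rational(-2, 9), Mul(Rational(1, 9), Mul(Rational(-9, 2), Q))) = Add(Rational(-2, 9), Mul(Rational(-1, 2), Q)))
Mul(Add(Function('b')(10, 2), Function('t')(11, Function('C')(-3, 6))), Mul(0, -7)) = Mul(Add(Add(Rational(-2, 9), Mul(Rational(-1, 2), 10)), Pow(Add(6, 11), 2)), Mul(0, -7)) = Mul(Add(Add(Rational(-2, 9), -5), Pow(17, 2)), 0) = Mul(Add(Rational(-47, 9), 289), 0) = Mul(Rational(2554, 9), 0) = 0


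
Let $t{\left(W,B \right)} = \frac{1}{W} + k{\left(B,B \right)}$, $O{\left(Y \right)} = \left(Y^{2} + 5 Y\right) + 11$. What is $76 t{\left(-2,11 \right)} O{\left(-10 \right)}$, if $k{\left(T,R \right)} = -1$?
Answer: $-6954$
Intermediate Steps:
$O{\left(Y \right)} = 11 + Y^{2} + 5 Y$
$t{\left(W,B \right)} = -1 + \frac{1}{W}$ ($t{\left(W,B \right)} = \frac{1}{W} - 1 = -1 + \frac{1}{W}$)
$76 t{\left(-2,11 \right)} O{\left(-10 \right)} = 76 \frac{1 - -2}{-2} \left(11 + \left(-10\right)^{2} + 5 \left(-10\right)\right) = 76 \left(- \frac{1 + 2}{2}\right) \left(11 + 100 - 50\right) = 76 \left(\left(- \frac{1}{2}\right) 3\right) 61 = 76 \left(- \frac{3}{2}\right) 61 = \left(-114\right) 61 = -6954$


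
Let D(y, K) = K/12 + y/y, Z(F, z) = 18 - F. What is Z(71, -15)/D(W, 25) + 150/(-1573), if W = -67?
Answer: -1005978/58201 ≈ -17.285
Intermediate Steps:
D(y, K) = 1 + K/12 (D(y, K) = K*(1/12) + 1 = K/12 + 1 = 1 + K/12)
Z(71, -15)/D(W, 25) + 150/(-1573) = (18 - 1*71)/(1 + (1/12)*25) + 150/(-1573) = (18 - 71)/(1 + 25/12) + 150*(-1/1573) = -53/37/12 - 150/1573 = -53*12/37 - 150/1573 = -636/37 - 150/1573 = -1005978/58201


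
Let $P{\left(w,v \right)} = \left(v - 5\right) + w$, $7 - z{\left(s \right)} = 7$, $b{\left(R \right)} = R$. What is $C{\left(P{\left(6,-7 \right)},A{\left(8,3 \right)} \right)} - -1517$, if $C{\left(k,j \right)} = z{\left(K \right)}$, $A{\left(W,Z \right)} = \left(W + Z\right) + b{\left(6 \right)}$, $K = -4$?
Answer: $1517$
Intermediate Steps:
$z{\left(s \right)} = 0$ ($z{\left(s \right)} = 7 - 7 = 0$)
$P{\left(w,v \right)} = -5 + v + w$ ($P{\left(w,v \right)} = \left(-5 + v\right) + w = -5 + v + w$)
$A{\left(W,Z \right)} = 6 + W + Z$ ($A{\left(W,Z \right)} = \left(W + Z\right) + 6 = 6 + W + Z$)
$C{\left(k,j \right)} = 0$
$C{\left(P{\left(6,-7 \right)},A{\left(8,3 \right)} \right)} - -1517 = 0 - -1517 = 0 + 1517 = 1517$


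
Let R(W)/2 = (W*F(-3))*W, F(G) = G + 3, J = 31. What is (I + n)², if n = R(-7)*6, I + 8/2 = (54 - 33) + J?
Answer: 2304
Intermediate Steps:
F(G) = 3 + G
I = 48 (I = -4 + ((54 - 33) + 31) = -4 + (21 + 31) = -4 + 52 = 48)
R(W) = 0 (R(W) = 2*((W*(3 - 3))*W) = 2*((W*0)*W) = 2*(0*W) = 2*0 = 0)
n = 0 (n = 0*6 = 0)
(I + n)² = (48 + 0)² = 48² = 2304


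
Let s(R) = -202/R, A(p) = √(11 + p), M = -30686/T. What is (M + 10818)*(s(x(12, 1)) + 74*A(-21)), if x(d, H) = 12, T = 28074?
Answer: -15335529223/84222 + 11235932302*I*√10/14037 ≈ -1.8208e+5 + 2.5312e+6*I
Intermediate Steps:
M = -15343/14037 (M = -30686/28074 = -30686*1/28074 = -15343/14037 ≈ -1.0930)
(M + 10818)*(s(x(12, 1)) + 74*A(-21)) = (-15343/14037 + 10818)*(-202/12 + 74*√(11 - 21)) = 151836923*(-202*1/12 + 74*√(-10))/14037 = 151836923*(-101/6 + 74*(I*√10))/14037 = 151836923*(-101/6 + 74*I*√10)/14037 = -15335529223/84222 + 11235932302*I*√10/14037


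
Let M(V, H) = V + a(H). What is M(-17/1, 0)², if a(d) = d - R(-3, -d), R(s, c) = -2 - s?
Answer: 324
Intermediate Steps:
a(d) = -1 + d (a(d) = d - (-2 - 1*(-3)) = d - (-2 + 3) = d - 1*1 = d - 1 = -1 + d)
M(V, H) = -1 + H + V (M(V, H) = V + (-1 + H) = -1 + H + V)
M(-17/1, 0)² = (-1 + 0 - 17/1)² = (-1 + 0 - 17*1)² = (-1 + 0 - 17)² = (-18)² = 324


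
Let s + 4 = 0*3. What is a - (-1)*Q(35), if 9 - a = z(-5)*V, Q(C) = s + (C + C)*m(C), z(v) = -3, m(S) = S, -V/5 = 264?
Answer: -1505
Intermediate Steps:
V = -1320 (V = -5*264 = -1320)
s = -4 (s = -4 + 0*3 = -4 + 0 = -4)
Q(C) = -4 + 2*C**2 (Q(C) = -4 + (C + C)*C = -4 + (2*C)*C = -4 + 2*C**2)
a = -3951 (a = 9 - (-3)*(-1320) = 9 - 1*3960 = 9 - 3960 = -3951)
a - (-1)*Q(35) = -3951 - (-1)*(-4 + 2*35**2) = -3951 - (-1)*(-4 + 2*1225) = -3951 - (-1)*(-4 + 2450) = -3951 - (-1)*2446 = -3951 - 1*(-2446) = -3951 + 2446 = -1505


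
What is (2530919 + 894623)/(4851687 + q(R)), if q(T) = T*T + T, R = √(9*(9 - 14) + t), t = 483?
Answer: 5540385992250/7847705671729 - 3425542*√438/23543117015187 ≈ 0.70599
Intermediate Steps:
R = √438 (R = √(9*(9 - 14) + 483) = √(9*(-5) + 483) = √(-45 + 483) = √438 ≈ 20.928)
q(T) = T + T² (q(T) = T² + T = T + T²)
(2530919 + 894623)/(4851687 + q(R)) = (2530919 + 894623)/(4851687 + √438*(1 + √438)) = 3425542/(4851687 + √438*(1 + √438))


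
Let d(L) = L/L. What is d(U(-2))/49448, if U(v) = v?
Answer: 1/49448 ≈ 2.0223e-5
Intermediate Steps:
d(L) = 1
d(U(-2))/49448 = 1/49448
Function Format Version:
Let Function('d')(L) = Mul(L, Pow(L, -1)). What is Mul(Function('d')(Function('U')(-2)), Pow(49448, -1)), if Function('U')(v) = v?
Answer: Rational(1, 49448) ≈ 2.0223e-5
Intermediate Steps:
Function('d')(L) = 1
Mul(Function('d')(Function('U')(-2)), Pow(49448, -1)) = Mul(1, Pow(49448, -1)) = Mul(1, Rational(1, 49448)) = Rational(1, 49448)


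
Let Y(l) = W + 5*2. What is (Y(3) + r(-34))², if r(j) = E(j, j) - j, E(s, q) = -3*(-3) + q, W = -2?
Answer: 289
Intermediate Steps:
E(s, q) = 9 + q
Y(l) = 8 (Y(l) = -2 + 5*2 = -2 + 10 = 8)
r(j) = 9 (r(j) = (9 + j) - j = 9)
(Y(3) + r(-34))² = (8 + 9)² = 17² = 289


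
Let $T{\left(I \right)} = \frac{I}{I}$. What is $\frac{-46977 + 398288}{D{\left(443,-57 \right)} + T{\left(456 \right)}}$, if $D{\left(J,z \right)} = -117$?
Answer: $- \frac{351311}{116} \approx -3028.5$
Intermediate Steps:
$T{\left(I \right)} = 1$
$\frac{-46977 + 398288}{D{\left(443,-57 \right)} + T{\left(456 \right)}} = \frac{-46977 + 398288}{-117 + 1} = \frac{351311}{-116} = 351311 \left(- \frac{1}{116}\right) = - \frac{351311}{116}$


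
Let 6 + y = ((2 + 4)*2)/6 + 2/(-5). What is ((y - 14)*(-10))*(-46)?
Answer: -8464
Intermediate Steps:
y = -22/5 (y = -6 + (((2 + 4)*2)/6 + 2/(-5)) = -6 + ((6*2)*(⅙) + 2*(-⅕)) = -6 + (12*(⅙) - ⅖) = -6 + (2 - ⅖) = -6 + 8/5 = -22/5 ≈ -4.4000)
((y - 14)*(-10))*(-46) = ((-22/5 - 14)*(-10))*(-46) = -92/5*(-10)*(-46) = 184*(-46) = -8464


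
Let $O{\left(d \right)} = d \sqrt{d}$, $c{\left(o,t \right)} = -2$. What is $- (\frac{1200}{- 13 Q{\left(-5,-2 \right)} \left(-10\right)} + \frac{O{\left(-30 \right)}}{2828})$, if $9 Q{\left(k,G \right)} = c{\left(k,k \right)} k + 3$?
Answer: $- \frac{1080}{169} + \frac{15 i \sqrt{30}}{1414} \approx -6.3905 + 0.058104 i$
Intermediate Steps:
$O{\left(d \right)} = d^{\frac{3}{2}}$
$Q{\left(k,G \right)} = \frac{1}{3} - \frac{2 k}{9}$ ($Q{\left(k,G \right)} = \frac{- 2 k + 3}{9} = \frac{3 - 2 k}{9} = \frac{1}{3} - \frac{2 k}{9}$)
$- (\frac{1200}{- 13 Q{\left(-5,-2 \right)} \left(-10\right)} + \frac{O{\left(-30 \right)}}{2828}) = - (\frac{1200}{- 13 \left(\frac{1}{3} - - \frac{10}{9}\right) \left(-10\right)} + \frac{\left(-30\right)^{\frac{3}{2}}}{2828}) = - (\frac{1200}{- 13 \left(\frac{1}{3} + \frac{10}{9}\right) \left(-10\right)} + - 30 i \sqrt{30} \cdot \frac{1}{2828}) = - (\frac{1200}{\left(-13\right) \frac{13}{9} \left(-10\right)} - \frac{15 i \sqrt{30}}{1414}) = - (\frac{1200}{\left(- \frac{169}{9}\right) \left(-10\right)} - \frac{15 i \sqrt{30}}{1414}) = - (\frac{1200}{\frac{1690}{9}} - \frac{15 i \sqrt{30}}{1414}) = - (1200 \cdot \frac{9}{1690} - \frac{15 i \sqrt{30}}{1414}) = - (\frac{1080}{169} - \frac{15 i \sqrt{30}}{1414}) = - \frac{1080}{169} + \frac{15 i \sqrt{30}}{1414}$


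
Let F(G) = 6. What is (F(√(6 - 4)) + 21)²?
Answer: 729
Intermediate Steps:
(F(√(6 - 4)) + 21)² = (6 + 21)² = 27² = 729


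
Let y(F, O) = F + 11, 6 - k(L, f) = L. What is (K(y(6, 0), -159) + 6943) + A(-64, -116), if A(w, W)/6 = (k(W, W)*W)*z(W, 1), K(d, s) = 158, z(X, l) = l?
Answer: -77811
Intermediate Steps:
k(L, f) = 6 - L
y(F, O) = 11 + F
A(w, W) = 6*W*(6 - W) (A(w, W) = 6*(((6 - W)*W)*1) = 6*((W*(6 - W))*1) = 6*(W*(6 - W)) = 6*W*(6 - W))
(K(y(6, 0), -159) + 6943) + A(-64, -116) = (158 + 6943) + 6*(-116)*(6 - 1*(-116)) = 7101 + 6*(-116)*(6 + 116) = 7101 + 6*(-116)*122 = 7101 - 84912 = -77811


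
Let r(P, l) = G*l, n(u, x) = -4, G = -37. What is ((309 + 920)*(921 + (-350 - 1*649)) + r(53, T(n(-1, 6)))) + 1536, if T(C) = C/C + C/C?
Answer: -94400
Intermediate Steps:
T(C) = 2 (T(C) = 1 + 1 = 2)
r(P, l) = -37*l
((309 + 920)*(921 + (-350 - 1*649)) + r(53, T(n(-1, 6)))) + 1536 = ((309 + 920)*(921 + (-350 - 1*649)) - 37*2) + 1536 = (1229*(921 + (-350 - 649)) - 74) + 1536 = (1229*(921 - 999) - 74) + 1536 = (1229*(-78) - 74) + 1536 = (-95862 - 74) + 1536 = -95936 + 1536 = -94400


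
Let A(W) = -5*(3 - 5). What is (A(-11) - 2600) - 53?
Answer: -2643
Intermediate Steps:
A(W) = 10 (A(W) = -5*(-2) = 10)
(A(-11) - 2600) - 53 = (10 - 2600) - 53 = -2590 - 53 = -2643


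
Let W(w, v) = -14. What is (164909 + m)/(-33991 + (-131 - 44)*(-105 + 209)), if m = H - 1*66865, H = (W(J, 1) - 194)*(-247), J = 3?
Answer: -149420/52191 ≈ -2.8629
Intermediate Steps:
H = 51376 (H = (-14 - 194)*(-247) = -208*(-247) = 51376)
m = -15489 (m = 51376 - 1*66865 = 51376 - 66865 = -15489)
(164909 + m)/(-33991 + (-131 - 44)*(-105 + 209)) = (164909 - 15489)/(-33991 + (-131 - 44)*(-105 + 209)) = 149420/(-33991 - 175*104) = 149420/(-33991 - 18200) = 149420/(-52191) = 149420*(-1/52191) = -149420/52191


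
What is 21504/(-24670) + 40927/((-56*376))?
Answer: -731228657/259725760 ≈ -2.8154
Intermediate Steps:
21504/(-24670) + 40927/((-56*376)) = 21504*(-1/24670) + 40927/(-21056) = -10752/12335 + 40927*(-1/21056) = -10752/12335 - 40927/21056 = -731228657/259725760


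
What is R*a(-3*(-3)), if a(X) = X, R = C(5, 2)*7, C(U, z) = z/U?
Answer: 126/5 ≈ 25.200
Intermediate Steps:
R = 14/5 (R = (2/5)*7 = (2*(⅕))*7 = (⅖)*7 = 14/5 ≈ 2.8000)
R*a(-3*(-3)) = 14*(-3*(-3))/5 = (14/5)*9 = 126/5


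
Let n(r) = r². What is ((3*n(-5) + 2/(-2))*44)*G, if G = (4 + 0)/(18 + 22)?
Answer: 1628/5 ≈ 325.60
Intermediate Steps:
G = ⅒ (G = 4/40 = 4*(1/40) = ⅒ ≈ 0.10000)
((3*n(-5) + 2/(-2))*44)*G = ((3*(-5)² + 2/(-2))*44)*(⅒) = ((3*25 + 2*(-½))*44)*(⅒) = ((75 - 1)*44)*(⅒) = (74*44)*(⅒) = 3256*(⅒) = 1628/5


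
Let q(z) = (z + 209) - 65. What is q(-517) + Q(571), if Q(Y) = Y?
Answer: 198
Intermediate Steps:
q(z) = 144 + z (q(z) = (209 + z) - 65 = 144 + z)
q(-517) + Q(571) = (144 - 517) + 571 = -373 + 571 = 198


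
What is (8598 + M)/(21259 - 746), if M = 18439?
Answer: 27037/20513 ≈ 1.3180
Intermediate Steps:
(8598 + M)/(21259 - 746) = (8598 + 18439)/(21259 - 746) = 27037/20513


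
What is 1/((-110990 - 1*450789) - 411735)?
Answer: -1/973514 ≈ -1.0272e-6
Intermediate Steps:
1/((-110990 - 1*450789) - 411735) = 1/((-110990 - 450789) - 411735) = 1/(-561779 - 411735) = 1/(-973514) = -1/973514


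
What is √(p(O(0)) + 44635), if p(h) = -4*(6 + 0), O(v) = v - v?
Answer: √44611 ≈ 211.21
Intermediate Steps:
O(v) = 0
p(h) = -24 (p(h) = -4*6 = -24)
√(p(O(0)) + 44635) = √(-24 + 44635) = √44611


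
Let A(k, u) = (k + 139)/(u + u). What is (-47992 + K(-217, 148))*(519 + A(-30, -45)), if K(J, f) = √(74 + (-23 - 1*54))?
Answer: -1118237596/45 + 46601*I*√3/90 ≈ -2.485e+7 + 896.84*I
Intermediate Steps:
K(J, f) = I*√3 (K(J, f) = √(74 + (-23 - 54)) = √(74 - 77) = √(-3) = I*√3)
A(k, u) = (139 + k)/(2*u) (A(k, u) = (139 + k)/((2*u)) = (139 + k)*(1/(2*u)) = (139 + k)/(2*u))
(-47992 + K(-217, 148))*(519 + A(-30, -45)) = (-47992 + I*√3)*(519 + (½)*(139 - 30)/(-45)) = (-47992 + I*√3)*(519 + (½)*(-1/45)*109) = (-47992 + I*√3)*(519 - 109/90) = (-47992 + I*√3)*(46601/90) = -1118237596/45 + 46601*I*√3/90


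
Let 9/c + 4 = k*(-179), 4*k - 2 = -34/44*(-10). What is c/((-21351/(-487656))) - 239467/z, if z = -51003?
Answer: 898759489135/212612176863 ≈ 4.2272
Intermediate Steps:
k = 107/44 (k = ½ + (-34/44*(-10))/4 = ½ + (-34*1/44*(-10))/4 = ½ + (-17/22*(-10))/4 = ½ + (¼)*(85/11) = ½ + 85/44 = 107/44 ≈ 2.4318)
c = -132/6443 (c = 9/(-4 + (107/44)*(-179)) = 9/(-4 - 19153/44) = 9/(-19329/44) = 9*(-44/19329) = -132/6443 ≈ -0.020487)
c/((-21351/(-487656))) - 239467/z = -132/(6443*((-21351/(-487656)))) - 239467/(-51003) = -132/(6443*((-21351*(-1/487656)))) - 239467*(-1/51003) = -132/(6443*7117/162552) + 239467/51003 = -132/6443*162552/7117 + 239467/51003 = -1950624/4168621 + 239467/51003 = 898759489135/212612176863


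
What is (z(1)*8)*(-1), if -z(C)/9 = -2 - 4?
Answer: -432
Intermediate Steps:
z(C) = 54 (z(C) = -9*(-2 - 4) = -9*(-6) = 54)
(z(1)*8)*(-1) = (54*8)*(-1) = 432*(-1) = -432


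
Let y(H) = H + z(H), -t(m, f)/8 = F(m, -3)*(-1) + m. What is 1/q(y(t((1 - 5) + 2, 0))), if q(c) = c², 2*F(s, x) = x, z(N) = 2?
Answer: 1/36 ≈ 0.027778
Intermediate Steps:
F(s, x) = x/2
t(m, f) = -12 - 8*m (t(m, f) = -8*(((½)*(-3))*(-1) + m) = -8*(-3/2*(-1) + m) = -8*(3/2 + m) = -12 - 8*m)
y(H) = 2 + H (y(H) = H + 2 = 2 + H)
1/q(y(t((1 - 5) + 2, 0))) = 1/((2 + (-12 - 8*((1 - 5) + 2)))²) = 1/((2 + (-12 - 8*(-4 + 2)))²) = 1/((2 + (-12 - 8*(-2)))²) = 1/((2 + (-12 + 16))²) = 1/((2 + 4)²) = 1/(6²) = 1/36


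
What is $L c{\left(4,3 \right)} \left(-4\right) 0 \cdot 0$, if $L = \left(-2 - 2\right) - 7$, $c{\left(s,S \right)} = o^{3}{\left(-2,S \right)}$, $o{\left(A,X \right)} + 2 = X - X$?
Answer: $0$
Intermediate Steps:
$o{\left(A,X \right)} = -2$ ($o{\left(A,X \right)} = -2 + \left(X - X\right) = -2 + 0 = -2$)
$c{\left(s,S \right)} = -8$ ($c{\left(s,S \right)} = \left(-2\right)^{3} = -8$)
$L = -11$ ($L = \left(-2 + \left(-5 + 3\right)\right) - 7 = \left(-2 - 2\right) - 7 = -4 - 7 = -11$)
$L c{\left(4,3 \right)} \left(-4\right) 0 \cdot 0 = - 11 \left(-8\right) \left(-4\right) 0 \cdot 0 = - 11 \cdot 32 \cdot 0 \cdot 0 = \left(-11\right) 0 \cdot 0 = 0 \cdot 0 = 0$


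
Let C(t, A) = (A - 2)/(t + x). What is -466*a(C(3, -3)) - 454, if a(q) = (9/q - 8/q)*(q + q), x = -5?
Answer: -1386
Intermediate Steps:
C(t, A) = (-2 + A)/(-5 + t) (C(t, A) = (A - 2)/(t - 5) = (-2 + A)/(-5 + t))
a(q) = 2 (a(q) = (2*q)/q = 2)
-466*a(C(3, -3)) - 454 = -466*2 - 454 = -932 - 454 = -1386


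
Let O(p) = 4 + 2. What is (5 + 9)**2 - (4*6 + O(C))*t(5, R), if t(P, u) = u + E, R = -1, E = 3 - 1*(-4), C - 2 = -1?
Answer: 16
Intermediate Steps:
C = 1 (C = 2 - 1 = 1)
E = 7 (E = 3 + 4 = 7)
O(p) = 6
t(P, u) = 7 + u (t(P, u) = u + 7 = 7 + u)
(5 + 9)**2 - (4*6 + O(C))*t(5, R) = (5 + 9)**2 - (4*6 + 6)*(7 - 1) = 14**2 - (24 + 6)*6 = 196 - 30*6 = 196 - 1*180 = 196 - 180 = 16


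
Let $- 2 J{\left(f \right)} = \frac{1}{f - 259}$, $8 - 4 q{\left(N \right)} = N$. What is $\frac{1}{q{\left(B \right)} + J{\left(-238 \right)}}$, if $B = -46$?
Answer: $\frac{497}{6710} \approx 0.074069$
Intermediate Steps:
$q{\left(N \right)} = 2 - \frac{N}{4}$
$J{\left(f \right)} = - \frac{1}{2 \left(-259 + f\right)}$ ($J{\left(f \right)} = - \frac{1}{2 \left(f - 259\right)} = - \frac{1}{2 \left(-259 + f\right)}$)
$\frac{1}{q{\left(B \right)} + J{\left(-238 \right)}} = \frac{1}{\left(2 - - \frac{23}{2}\right) - \frac{1}{-518 + 2 \left(-238\right)}} = \frac{1}{\left(2 + \frac{23}{2}\right) - \frac{1}{-518 - 476}} = \frac{1}{\frac{27}{2} - \frac{1}{-994}} = \frac{1}{\frac{27}{2} - - \frac{1}{994}} = \frac{1}{\frac{27}{2} + \frac{1}{994}} = \frac{1}{\frac{6710}{497}} = \frac{497}{6710}$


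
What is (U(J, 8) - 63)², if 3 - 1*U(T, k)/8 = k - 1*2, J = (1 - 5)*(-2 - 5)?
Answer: 7569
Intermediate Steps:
J = 28 (J = -4*(-7) = 28)
U(T, k) = 40 - 8*k (U(T, k) = 24 - 8*(k - 1*2) = 24 - 8*(k - 2) = 24 - 8*(-2 + k) = 24 + (16 - 8*k) = 40 - 8*k)
(U(J, 8) - 63)² = ((40 - 8*8) - 63)² = ((40 - 64) - 63)² = (-24 - 63)² = (-87)² = 7569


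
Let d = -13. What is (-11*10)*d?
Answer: 1430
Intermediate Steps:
(-11*10)*d = -11*10*(-13) = -110*(-13) = 1430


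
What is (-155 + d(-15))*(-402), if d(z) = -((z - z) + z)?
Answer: 56280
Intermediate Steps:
d(z) = -z (d(z) = -(0 + z) = -z)
(-155 + d(-15))*(-402) = (-155 - 1*(-15))*(-402) = (-155 + 15)*(-402) = -140*(-402) = 56280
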